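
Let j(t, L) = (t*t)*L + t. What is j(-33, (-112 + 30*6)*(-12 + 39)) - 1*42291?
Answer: 1957080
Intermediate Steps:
j(t, L) = t + L*t² (j(t, L) = t²*L + t = L*t² + t = t + L*t²)
j(-33, (-112 + 30*6)*(-12 + 39)) - 1*42291 = -33*(1 + ((-112 + 30*6)*(-12 + 39))*(-33)) - 1*42291 = -33*(1 + ((-112 + 180)*27)*(-33)) - 42291 = -33*(1 + (68*27)*(-33)) - 42291 = -33*(1 + 1836*(-33)) - 42291 = -33*(1 - 60588) - 42291 = -33*(-60587) - 42291 = 1999371 - 42291 = 1957080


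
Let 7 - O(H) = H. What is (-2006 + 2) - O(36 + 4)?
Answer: -1971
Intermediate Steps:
O(H) = 7 - H
(-2006 + 2) - O(36 + 4) = (-2006 + 2) - (7 - (36 + 4)) = -2004 - (7 - 1*40) = -2004 - (7 - 40) = -2004 - 1*(-33) = -2004 + 33 = -1971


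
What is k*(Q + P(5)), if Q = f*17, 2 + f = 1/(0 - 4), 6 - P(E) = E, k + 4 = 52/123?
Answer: 16390/123 ≈ 133.25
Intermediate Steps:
k = -440/123 (k = -4 + 52/123 = -440/123 ≈ -3.5772)
P(E) = 6 - E
f = -9/4 (f = -2 + 1/(0 - 4) = -2 + 1/(-4) = -2 - ¼ = -9/4 ≈ -2.2500)
Q = -153/4 (Q = -9/4*17 = -153/4 ≈ -38.250)
k*(Q + P(5)) = -440*(-153/4 + (6 - 1*5))/123 = -440*(-153/4 + (6 - 5))/123 = -440*(-153/4 + 1)/123 = -440/123*(-149/4) = 16390/123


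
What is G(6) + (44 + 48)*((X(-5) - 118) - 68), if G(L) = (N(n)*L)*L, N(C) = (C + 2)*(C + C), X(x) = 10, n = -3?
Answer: -15976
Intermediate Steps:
N(C) = 2*C*(2 + C) (N(C) = (2 + C)*(2*C) = 2*C*(2 + C))
G(L) = 6*L**2 (G(L) = ((2*(-3)*(2 - 3))*L)*L = ((2*(-3)*(-1))*L)*L = (6*L)*L = 6*L**2)
G(6) + (44 + 48)*((X(-5) - 118) - 68) = 6*6**2 + (44 + 48)*((10 - 118) - 68) = 6*36 + 92*(-108 - 68) = 216 + 92*(-176) = 216 - 16192 = -15976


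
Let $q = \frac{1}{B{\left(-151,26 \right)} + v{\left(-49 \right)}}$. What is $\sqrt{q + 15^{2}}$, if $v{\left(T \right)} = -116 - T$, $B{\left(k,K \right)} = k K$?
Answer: $\frac{2 \sqrt{7411998}}{363} \approx 15.0$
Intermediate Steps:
$B{\left(k,K \right)} = K k$
$q = - \frac{1}{3993}$ ($q = \frac{1}{26 \left(-151\right) - 67} = \frac{1}{-3926 + \left(-116 + 49\right)} = \frac{1}{-3926 - 67} = \frac{1}{-3993} = - \frac{1}{3993} \approx -0.00025044$)
$\sqrt{q + 15^{2}} = \sqrt{- \frac{1}{3993} + 15^{2}} = \sqrt{- \frac{1}{3993} + 225} = \sqrt{\frac{898424}{3993}} = \frac{2 \sqrt{7411998}}{363}$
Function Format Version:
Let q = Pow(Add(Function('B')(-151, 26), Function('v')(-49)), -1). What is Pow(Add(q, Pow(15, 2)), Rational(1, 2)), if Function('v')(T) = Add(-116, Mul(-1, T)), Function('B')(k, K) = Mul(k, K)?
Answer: Mul(Rational(2, 363), Pow(7411998, Rational(1, 2))) ≈ 15.000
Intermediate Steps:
Function('B')(k, K) = Mul(K, k)
q = Rational(-1, 3993) (q = Pow(Add(Mul(26, -151), Add(-116, Mul(-1, -49))), -1) = Pow(Add(-3926, Add(-116, 49)), -1) = Pow(Add(-3926, -67), -1) = Pow(-3993, -1) = Rational(-1, 3993) ≈ -0.00025044)
Pow(Add(q, Pow(15, 2)), Rational(1, 2)) = Pow(Add(Rational(-1, 3993), Pow(15, 2)), Rational(1, 2)) = Pow(Add(Rational(-1, 3993), 225), Rational(1, 2)) = Pow(Rational(898424, 3993), Rational(1, 2)) = Mul(Rational(2, 363), Pow(7411998, Rational(1, 2)))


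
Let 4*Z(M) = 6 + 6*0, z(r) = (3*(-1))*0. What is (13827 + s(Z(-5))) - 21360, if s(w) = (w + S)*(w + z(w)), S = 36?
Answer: -29907/4 ≈ -7476.8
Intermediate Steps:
z(r) = 0 (z(r) = -3*0 = 0)
Z(M) = 3/2 (Z(M) = (6 + 6*0)/4 = (6 + 0)/4 = (¼)*6 = 3/2)
s(w) = w*(36 + w) (s(w) = (w + 36)*(w + 0) = (36 + w)*w = w*(36 + w))
(13827 + s(Z(-5))) - 21360 = (13827 + 3*(36 + 3/2)/2) - 21360 = (13827 + (3/2)*(75/2)) - 21360 = (13827 + 225/4) - 21360 = 55533/4 - 21360 = -29907/4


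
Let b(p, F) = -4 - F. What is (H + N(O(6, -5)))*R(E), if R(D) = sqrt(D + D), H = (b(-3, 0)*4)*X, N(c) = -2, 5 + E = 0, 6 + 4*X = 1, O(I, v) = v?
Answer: 18*I*sqrt(10) ≈ 56.921*I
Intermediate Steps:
X = -5/4 (X = -3/2 + (1/4)*1 = -3/2 + 1/4 = -5/4 ≈ -1.2500)
E = -5 (E = -5 + 0 = -5)
H = 20 (H = ((-4 - 1*0)*4)*(-5/4) = ((-4 + 0)*4)*(-5/4) = -4*4*(-5/4) = -16*(-5/4) = 20)
R(D) = sqrt(2)*sqrt(D) (R(D) = sqrt(2*D) = sqrt(2)*sqrt(D))
(H + N(O(6, -5)))*R(E) = (20 - 2)*(sqrt(2)*sqrt(-5)) = 18*(sqrt(2)*(I*sqrt(5))) = 18*(I*sqrt(10)) = 18*I*sqrt(10)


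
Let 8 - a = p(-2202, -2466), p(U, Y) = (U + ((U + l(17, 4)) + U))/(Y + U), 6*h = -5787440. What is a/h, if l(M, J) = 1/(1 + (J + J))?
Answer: -276643/40523654880 ≈ -6.8267e-6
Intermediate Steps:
h = -2893720/3 (h = (⅙)*(-5787440) = -2893720/3 ≈ -9.6457e+5)
l(M, J) = 1/(1 + 2*J)
p(U, Y) = (⅑ + 3*U)/(U + Y) (p(U, Y) = (U + ((U + 1/(1 + 2*4)) + U))/(Y + U) = (U + ((U + 1/(1 + 8)) + U))/(U + Y) = (U + ((U + 1/9) + U))/(U + Y) = (U + ((U + ⅑) + U))/(U + Y) = (U + ((⅑ + U) + U))/(U + Y) = (U + (⅑ + 2*U))/(U + Y) = (⅑ + 3*U)/(U + Y))
a = 276643/42012 (a = 8 - (⅑ + 3*(-2202))/(-2202 - 2466) = 8 - (⅑ - 6606)/(-4668) = 8 - (-1)*(-59453)/(4668*9) = 8 - 1*59453/42012 = 8 - 59453/42012 = 276643/42012 ≈ 6.5849)
a/h = 276643/(42012*(-2893720/3)) = (276643/42012)*(-3/2893720) = -276643/40523654880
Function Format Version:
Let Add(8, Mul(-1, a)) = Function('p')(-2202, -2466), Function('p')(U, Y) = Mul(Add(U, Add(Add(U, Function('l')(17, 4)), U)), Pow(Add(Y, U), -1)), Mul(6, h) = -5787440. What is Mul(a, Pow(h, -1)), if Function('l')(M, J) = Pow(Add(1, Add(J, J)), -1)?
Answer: Rational(-276643, 40523654880) ≈ -6.8267e-6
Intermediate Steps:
h = Rational(-2893720, 3) (h = Mul(Rational(1, 6), -5787440) = Rational(-2893720, 3) ≈ -9.6457e+5)
Function('l')(M, J) = Pow(Add(1, Mul(2, J)), -1)
Function('p')(U, Y) = Mul(Pow(Add(U, Y), -1), Add(Rational(1, 9), Mul(3, U))) (Function('p')(U, Y) = Mul(Add(U, Add(Add(U, Pow(Add(1, Mul(2, 4)), -1)), U)), Pow(Add(Y, U), -1)) = Mul(Add(U, Add(Add(U, Pow(Add(1, 8), -1)), U)), Pow(Add(U, Y), -1)) = Mul(Add(U, Add(Add(U, Pow(9, -1)), U)), Pow(Add(U, Y), -1)) = Mul(Add(U, Add(Add(U, Rational(1, 9)), U)), Pow(Add(U, Y), -1)) = Mul(Add(U, Add(Add(Rational(1, 9), U), U)), Pow(Add(U, Y), -1)) = Mul(Add(U, Add(Rational(1, 9), Mul(2, U))), Pow(Add(U, Y), -1)) = Mul(Add(Rational(1, 9), Mul(3, U)), Pow(Add(U, Y), -1)) = Mul(Pow(Add(U, Y), -1), Add(Rational(1, 9), Mul(3, U))))
a = Rational(276643, 42012) (a = Add(8, Mul(-1, Mul(Pow(Add(-2202, -2466), -1), Add(Rational(1, 9), Mul(3, -2202))))) = Add(8, Mul(-1, Mul(Pow(-4668, -1), Add(Rational(1, 9), -6606)))) = Add(8, Mul(-1, Mul(Rational(-1, 4668), Rational(-59453, 9)))) = Add(8, Mul(-1, Rational(59453, 42012))) = Add(8, Rational(-59453, 42012)) = Rational(276643, 42012) ≈ 6.5849)
Mul(a, Pow(h, -1)) = Mul(Rational(276643, 42012), Pow(Rational(-2893720, 3), -1)) = Mul(Rational(276643, 42012), Rational(-3, 2893720)) = Rational(-276643, 40523654880)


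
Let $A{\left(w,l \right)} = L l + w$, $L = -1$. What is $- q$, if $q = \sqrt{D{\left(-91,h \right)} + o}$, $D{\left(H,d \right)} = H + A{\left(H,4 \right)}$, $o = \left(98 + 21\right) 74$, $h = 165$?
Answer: $- 2 \sqrt{2155} \approx -92.844$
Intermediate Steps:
$A{\left(w,l \right)} = w - l$ ($A{\left(w,l \right)} = - l + w = w - l$)
$o = 8806$ ($o = 119 \cdot 74 = 8806$)
$D{\left(H,d \right)} = -4 + 2 H$ ($D{\left(H,d \right)} = H + \left(H - 4\right) = H + \left(-4 + H\right) = -4 + 2 H$)
$q = 2 \sqrt{2155}$ ($q = \sqrt{\left(-4 + 2 \left(-91\right)\right) + 8806} = \sqrt{\left(-4 - 182\right) + 8806} = \sqrt{-186 + 8806} = \sqrt{8620} = 2 \sqrt{2155} \approx 92.844$)
$- q = - 2 \sqrt{2155}$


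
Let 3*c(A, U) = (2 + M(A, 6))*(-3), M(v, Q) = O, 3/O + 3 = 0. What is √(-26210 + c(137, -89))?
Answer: I*√26211 ≈ 161.9*I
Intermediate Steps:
O = -1 (O = 3/(-3 + 0) = 3/(-3) = 3*(-⅓) = -1)
M(v, Q) = -1
c(A, U) = -1 (c(A, U) = ((2 - 1)*(-3))/3 = (1*(-3))/3 = (⅓)*(-3) = -1)
√(-26210 + c(137, -89)) = √(-26210 - 1) = √(-26211) = I*√26211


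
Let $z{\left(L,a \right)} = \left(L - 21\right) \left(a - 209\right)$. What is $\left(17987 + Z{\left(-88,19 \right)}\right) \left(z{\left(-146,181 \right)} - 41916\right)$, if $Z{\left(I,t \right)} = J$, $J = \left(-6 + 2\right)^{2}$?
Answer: $-670431720$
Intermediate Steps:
$J = 16$ ($J = \left(-4\right)^{2} = 16$)
$z{\left(L,a \right)} = \left(-209 + a\right) \left(-21 + L\right)$ ($z{\left(L,a \right)} = \left(-21 + L\right) \left(-209 + a\right) = \left(-209 + a\right) \left(-21 + L\right)$)
$Z{\left(I,t \right)} = 16$
$\left(17987 + Z{\left(-88,19 \right)}\right) \left(z{\left(-146,181 \right)} - 41916\right) = \left(17987 + 16\right) \left(\left(4389 - -30514 - 3801 - 26426\right) - 41916\right) = 18003 \left(\left(4389 + 30514 - 3801 - 26426\right) - 41916\right) = 18003 \left(4676 - 41916\right) = 18003 \left(-37240\right) = -670431720$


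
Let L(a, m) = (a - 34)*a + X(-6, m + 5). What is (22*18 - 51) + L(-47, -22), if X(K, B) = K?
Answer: 4146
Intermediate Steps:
L(a, m) = -6 + a*(-34 + a) (L(a, m) = (a - 34)*a - 6 = (-34 + a)*a - 6 = a*(-34 + a) - 6 = -6 + a*(-34 + a))
(22*18 - 51) + L(-47, -22) = (22*18 - 51) + (-6 + (-47)² - 34*(-47)) = (396 - 51) + (-6 + 2209 + 1598) = 345 + 3801 = 4146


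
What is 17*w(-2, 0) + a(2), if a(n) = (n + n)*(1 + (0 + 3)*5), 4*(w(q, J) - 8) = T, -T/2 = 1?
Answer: 383/2 ≈ 191.50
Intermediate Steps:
T = -2 (T = -2*1 = -2)
w(q, J) = 15/2 (w(q, J) = 8 + (1/4)*(-2) = 8 - 1/2 = 15/2)
a(n) = 32*n (a(n) = (2*n)*(1 + 3*5) = (2*n)*(1 + 15) = (2*n)*16 = 32*n)
17*w(-2, 0) + a(2) = 17*(15/2) + 32*2 = 255/2 + 64 = 383/2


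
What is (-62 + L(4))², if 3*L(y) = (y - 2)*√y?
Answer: 33124/9 ≈ 3680.4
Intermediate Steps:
L(y) = √y*(-2 + y)/3 (L(y) = ((y - 2)*√y)/3 = ((-2 + y)*√y)/3 = (√y*(-2 + y))/3 = √y*(-2 + y)/3)
(-62 + L(4))² = (-62 + √4*(-2 + 4)/3)² = (-62 + (⅓)*2*2)² = (-62 + 4/3)² = (-182/3)² = 33124/9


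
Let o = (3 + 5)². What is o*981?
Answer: 62784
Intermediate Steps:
o = 64 (o = 8² = 64)
o*981 = 64*981 = 62784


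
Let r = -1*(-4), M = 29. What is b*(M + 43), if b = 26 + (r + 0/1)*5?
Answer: 3312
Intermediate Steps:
r = 4
b = 46 (b = 26 + (4 + 0/1)*5 = 26 + (4 + 0*1)*5 = 26 + (4 + 0)*5 = 26 + 4*5 = 26 + 20 = 46)
b*(M + 43) = 46*(29 + 43) = 46*72 = 3312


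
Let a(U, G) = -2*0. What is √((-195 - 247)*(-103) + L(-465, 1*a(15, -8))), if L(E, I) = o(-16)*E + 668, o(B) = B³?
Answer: √1950834 ≈ 1396.7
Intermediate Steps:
a(U, G) = 0
L(E, I) = 668 - 4096*E (L(E, I) = (-16)³*E + 668 = -4096*E + 668 = 668 - 4096*E)
√((-195 - 247)*(-103) + L(-465, 1*a(15, -8))) = √((-195 - 247)*(-103) + (668 - 4096*(-465))) = √(-442*(-103) + (668 + 1904640)) = √(45526 + 1905308) = √1950834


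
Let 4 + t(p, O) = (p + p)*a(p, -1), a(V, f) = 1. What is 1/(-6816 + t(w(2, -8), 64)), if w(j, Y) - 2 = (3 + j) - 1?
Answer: -1/6808 ≈ -0.00014689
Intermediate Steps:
w(j, Y) = 4 + j (w(j, Y) = 2 + ((3 + j) - 1) = 2 + (2 + j) = 4 + j)
t(p, O) = -4 + 2*p (t(p, O) = -4 + (p + p)*1 = -4 + (2*p)*1 = -4 + 2*p)
1/(-6816 + t(w(2, -8), 64)) = 1/(-6816 + (-4 + 2*(4 + 2))) = 1/(-6816 + (-4 + 2*6)) = 1/(-6816 + (-4 + 12)) = 1/(-6816 + 8) = 1/(-6808) = -1/6808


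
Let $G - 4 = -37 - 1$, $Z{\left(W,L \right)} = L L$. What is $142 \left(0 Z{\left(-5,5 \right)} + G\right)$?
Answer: $-4828$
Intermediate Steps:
$Z{\left(W,L \right)} = L^{2}$
$G = -34$ ($G = 4 - 38 = -34$)
$142 \left(0 Z{\left(-5,5 \right)} + G\right) = 142 \left(0 \cdot 5^{2} - 34\right) = 142 \left(0 \cdot 25 - 34\right) = 142 \left(0 - 34\right) = 142 \left(-34\right) = -4828$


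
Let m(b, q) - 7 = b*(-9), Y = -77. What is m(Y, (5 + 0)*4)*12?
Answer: 8400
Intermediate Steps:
m(b, q) = 7 - 9*b (m(b, q) = 7 + b*(-9) = 7 - 9*b)
m(Y, (5 + 0)*4)*12 = (7 - 9*(-77))*12 = (7 + 693)*12 = 700*12 = 8400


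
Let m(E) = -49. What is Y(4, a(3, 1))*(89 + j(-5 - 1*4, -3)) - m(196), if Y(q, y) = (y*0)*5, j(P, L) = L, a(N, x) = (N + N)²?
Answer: 49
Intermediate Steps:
a(N, x) = 4*N² (a(N, x) = (2*N)² = 4*N²)
Y(q, y) = 0 (Y(q, y) = 0*5 = 0)
Y(4, a(3, 1))*(89 + j(-5 - 1*4, -3)) - m(196) = 0*(89 - 3) - 1*(-49) = 0*86 + 49 = 0 + 49 = 49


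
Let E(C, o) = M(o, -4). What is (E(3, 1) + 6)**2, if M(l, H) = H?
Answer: 4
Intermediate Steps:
E(C, o) = -4
(E(3, 1) + 6)**2 = (-4 + 6)**2 = 2**2 = 4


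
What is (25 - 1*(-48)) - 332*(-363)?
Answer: 120589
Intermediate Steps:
(25 - 1*(-48)) - 332*(-363) = (25 + 48) + 120516 = 73 + 120516 = 120589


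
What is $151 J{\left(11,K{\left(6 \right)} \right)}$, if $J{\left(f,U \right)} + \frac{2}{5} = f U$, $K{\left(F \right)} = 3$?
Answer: $\frac{24613}{5} \approx 4922.6$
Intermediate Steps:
$J{\left(f,U \right)} = - \frac{2}{5} + U f$ ($J{\left(f,U \right)} = - \frac{2}{5} + f U = - \frac{2}{5} + U f$)
$151 J{\left(11,K{\left(6 \right)} \right)} = 151 \left(- \frac{2}{5} + 3 \cdot 11\right) = 151 \left(- \frac{2}{5} + 33\right) = 151 \cdot \frac{163}{5} = \frac{24613}{5}$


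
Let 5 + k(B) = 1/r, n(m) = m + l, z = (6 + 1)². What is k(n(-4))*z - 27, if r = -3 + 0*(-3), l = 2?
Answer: -865/3 ≈ -288.33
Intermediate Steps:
z = 49 (z = 7² = 49)
n(m) = 2 + m (n(m) = m + 2 = 2 + m)
r = -3 (r = -3 + 0 = -3)
k(B) = -16/3 (k(B) = -5 + 1/(-3) = -5 - ⅓ = -16/3)
k(n(-4))*z - 27 = -16/3*49 - 27 = -784/3 - 27 = -865/3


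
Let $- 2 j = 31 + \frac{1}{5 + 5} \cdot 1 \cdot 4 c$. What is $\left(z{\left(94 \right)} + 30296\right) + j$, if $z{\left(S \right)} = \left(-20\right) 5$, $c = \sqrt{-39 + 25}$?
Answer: $\frac{60361}{2} - \frac{i \sqrt{14}}{5} \approx 30181.0 - 0.74833 i$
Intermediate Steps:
$c = i \sqrt{14}$ ($c = \sqrt{-14} = i \sqrt{14} \approx 3.7417 i$)
$z{\left(S \right)} = -100$
$j = - \frac{31}{2} - \frac{i \sqrt{14}}{5}$ ($j = - \frac{31 + \frac{1}{5 + 5} \cdot 1 \cdot 4 i \sqrt{14}}{2} = - \frac{31 + \frac{1}{10} \cdot 1 \cdot 4 i \sqrt{14}}{2} = - \frac{31 + \frac{1}{10} \cdot 4 i \sqrt{14}}{2} = - \frac{31 + \frac{2 i \sqrt{14}}{5}}{2} = - \frac{31}{2} - \frac{i \sqrt{14}}{5} \approx -15.5 - 0.74833 i$)
$\left(z{\left(94 \right)} + 30296\right) + j = \left(-100 + 30296\right) - \left(\frac{31}{2} + \frac{i \sqrt{14}}{5}\right) = 30196 - \left(\frac{31}{2} + \frac{i \sqrt{14}}{5}\right) = \frac{60361}{2} - \frac{i \sqrt{14}}{5}$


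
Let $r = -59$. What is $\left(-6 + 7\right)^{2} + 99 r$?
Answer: $-5840$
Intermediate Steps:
$\left(-6 + 7\right)^{2} + 99 r = \left(-6 + 7\right)^{2} + 99 \left(-59\right) = 1^{2} - 5841 = 1 - 5841 = -5840$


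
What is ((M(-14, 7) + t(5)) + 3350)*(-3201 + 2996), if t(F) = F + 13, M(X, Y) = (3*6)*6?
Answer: -712580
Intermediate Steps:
M(X, Y) = 108 (M(X, Y) = 18*6 = 108)
t(F) = 13 + F
((M(-14, 7) + t(5)) + 3350)*(-3201 + 2996) = ((108 + (13 + 5)) + 3350)*(-3201 + 2996) = ((108 + 18) + 3350)*(-205) = (126 + 3350)*(-205) = 3476*(-205) = -712580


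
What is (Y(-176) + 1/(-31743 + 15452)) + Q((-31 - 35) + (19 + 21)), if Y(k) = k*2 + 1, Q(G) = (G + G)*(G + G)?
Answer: 38332722/16291 ≈ 2353.0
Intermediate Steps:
Q(G) = 4*G² (Q(G) = (2*G)*(2*G) = 4*G²)
Y(k) = 1 + 2*k (Y(k) = 2*k + 1 = 1 + 2*k)
(Y(-176) + 1/(-31743 + 15452)) + Q((-31 - 35) + (19 + 21)) = ((1 + 2*(-176)) + 1/(-31743 + 15452)) + 4*((-31 - 35) + (19 + 21))² = ((1 - 352) + 1/(-16291)) + 4*(-66 + 40)² = (-351 - 1/16291) + 4*(-26)² = -5718142/16291 + 4*676 = -5718142/16291 + 2704 = 38332722/16291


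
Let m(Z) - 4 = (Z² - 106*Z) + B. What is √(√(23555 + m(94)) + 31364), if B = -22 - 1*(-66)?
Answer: √(31364 + 5*√899) ≈ 177.52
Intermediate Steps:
B = 44 (B = -22 + 66 = 44)
m(Z) = 48 + Z² - 106*Z (m(Z) = 4 + ((Z² - 106*Z) + 44) = 4 + (44 + Z² - 106*Z) = 48 + Z² - 106*Z)
√(√(23555 + m(94)) + 31364) = √(√(23555 + (48 + 94² - 106*94)) + 31364) = √(√(23555 + (48 + 8836 - 9964)) + 31364) = √(√(23555 - 1080) + 31364) = √(√22475 + 31364) = √(5*√899 + 31364) = √(31364 + 5*√899)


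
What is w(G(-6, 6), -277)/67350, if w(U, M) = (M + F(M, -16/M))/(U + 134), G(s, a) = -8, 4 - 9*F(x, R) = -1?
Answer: -622/19093725 ≈ -3.2576e-5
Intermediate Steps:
F(x, R) = 5/9 (F(x, R) = 4/9 - 1/9*(-1) = 4/9 + 1/9 = 5/9)
w(U, M) = (5/9 + M)/(134 + U) (w(U, M) = (M + 5/9)/(U + 134) = (5/9 + M)/(134 + U))
w(G(-6, 6), -277)/67350 = ((5/9 - 277)/(134 - 8))/67350 = (-2488/9/126)*(1/67350) = ((1/126)*(-2488/9))*(1/67350) = -1244/567*1/67350 = -622/19093725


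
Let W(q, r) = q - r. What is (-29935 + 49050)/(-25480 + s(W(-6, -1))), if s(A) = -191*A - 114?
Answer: -19115/24639 ≈ -0.77580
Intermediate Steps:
s(A) = -114 - 191*A
(-29935 + 49050)/(-25480 + s(W(-6, -1))) = (-29935 + 49050)/(-25480 + (-114 - 191*(-6 - 1*(-1)))) = 19115/(-25480 + (-114 - 191*(-6 + 1))) = 19115/(-25480 + (-114 - 191*(-5))) = 19115/(-25480 + (-114 + 955)) = 19115/(-25480 + 841) = 19115/(-24639) = 19115*(-1/24639) = -19115/24639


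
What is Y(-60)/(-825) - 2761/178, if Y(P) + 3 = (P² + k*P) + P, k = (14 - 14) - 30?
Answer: -1075937/48950 ≈ -21.980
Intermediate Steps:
k = -30 (k = 0 - 30 = -30)
Y(P) = -3 + P² - 29*P (Y(P) = -3 + ((P² - 30*P) + P) = -3 + (P² - 29*P) = -3 + P² - 29*P)
Y(-60)/(-825) - 2761/178 = (-3 + (-60)² - 29*(-60))/(-825) - 2761/178 = (-3 + 3600 + 1740)*(-1/825) - 2761*1/178 = 5337*(-1/825) - 2761/178 = -1779/275 - 2761/178 = -1075937/48950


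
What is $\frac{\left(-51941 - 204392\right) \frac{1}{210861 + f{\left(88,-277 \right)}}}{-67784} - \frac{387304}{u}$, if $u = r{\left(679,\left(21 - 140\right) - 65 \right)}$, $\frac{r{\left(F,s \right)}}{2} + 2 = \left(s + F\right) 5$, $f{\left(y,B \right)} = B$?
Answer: $- \frac{251293795595873}{3209105503808} \approx -78.307$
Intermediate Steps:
$r{\left(F,s \right)} = -4 + 10 F + 10 s$ ($r{\left(F,s \right)} = -4 + 2 \left(s + F\right) 5 = -4 + 2 \left(F + s\right) 5 = -4 + 2 \left(5 F + 5 s\right) = -4 + \left(10 F + 10 s\right) = -4 + 10 F + 10 s$)
$u = 4946$ ($u = -4 + 10 \cdot 679 + 10 \left(\left(21 - 140\right) - 65\right) = -4 + 6790 + 10 \left(-119 - 65\right) = -4 + 6790 + 10 \left(-184\right) = -4 + 6790 - 1840 = 4946$)
$\frac{\left(-51941 - 204392\right) \frac{1}{210861 + f{\left(88,-277 \right)}}}{-67784} - \frac{387304}{u} = \frac{\left(-51941 - 204392\right) \frac{1}{210861 - 277}}{-67784} - \frac{387304}{4946} = - \frac{256333}{210584} \left(- \frac{1}{67784}\right) - \frac{193652}{2473} = \left(-256333\right) \frac{1}{210584} \left(- \frac{1}{67784}\right) - \frac{193652}{2473} = \left(- \frac{23303}{19144}\right) \left(- \frac{1}{67784}\right) - \frac{193652}{2473} = \frac{23303}{1297656896} - \frac{193652}{2473} = - \frac{251293795595873}{3209105503808}$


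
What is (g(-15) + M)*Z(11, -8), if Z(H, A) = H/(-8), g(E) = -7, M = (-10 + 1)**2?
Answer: -407/4 ≈ -101.75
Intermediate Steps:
M = 81 (M = (-9)**2 = 81)
Z(H, A) = -H/8 (Z(H, A) = H*(-1/8) = -H/8)
(g(-15) + M)*Z(11, -8) = (-7 + 81)*(-1/8*11) = 74*(-11/8) = -407/4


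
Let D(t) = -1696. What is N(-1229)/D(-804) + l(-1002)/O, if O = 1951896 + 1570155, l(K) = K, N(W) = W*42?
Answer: 30299921521/995566416 ≈ 30.435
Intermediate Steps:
N(W) = 42*W
O = 3522051
N(-1229)/D(-804) + l(-1002)/O = (42*(-1229))/(-1696) - 1002/3522051 = -51618*(-1/1696) - 1002*1/3522051 = 25809/848 - 334/1174017 = 30299921521/995566416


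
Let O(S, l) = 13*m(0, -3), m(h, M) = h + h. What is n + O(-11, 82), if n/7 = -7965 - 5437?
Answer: -93814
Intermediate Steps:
m(h, M) = 2*h
O(S, l) = 0 (O(S, l) = 13*(2*0) = 13*0 = 0)
n = -93814 (n = 7*(-7965 - 5437) = 7*(-13402) = -93814)
n + O(-11, 82) = -93814 + 0 = -93814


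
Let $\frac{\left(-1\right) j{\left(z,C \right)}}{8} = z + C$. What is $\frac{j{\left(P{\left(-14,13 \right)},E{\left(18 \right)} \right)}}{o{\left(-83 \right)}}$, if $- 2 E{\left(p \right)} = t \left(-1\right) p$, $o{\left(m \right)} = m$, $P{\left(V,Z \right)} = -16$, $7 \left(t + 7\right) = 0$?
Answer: $- \frac{632}{83} \approx -7.6145$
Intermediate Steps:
$t = -7$ ($t = -7 + \frac{1}{7} \cdot 0 = -7 + 0 = -7$)
$E{\left(p \right)} = - \frac{7 p}{2}$ ($E{\left(p \right)} = - \frac{\left(-7\right) \left(-1\right) p}{2} = - \frac{7 p}{2}$)
$j{\left(z,C \right)} = - 8 C - 8 z$ ($j{\left(z,C \right)} = - 8 \left(z + C\right) = - 8 \left(C + z\right) = - 8 C - 8 z$)
$\frac{j{\left(P{\left(-14,13 \right)},E{\left(18 \right)} \right)}}{o{\left(-83 \right)}} = \frac{- 8 \left(\left(- \frac{7}{2}\right) 18\right) - -128}{-83} = \left(\left(-8\right) \left(-63\right) + 128\right) \left(- \frac{1}{83}\right) = \left(504 + 128\right) \left(- \frac{1}{83}\right) = 632 \left(- \frac{1}{83}\right) = - \frac{632}{83}$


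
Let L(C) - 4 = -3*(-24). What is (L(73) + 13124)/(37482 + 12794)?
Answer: 3300/12569 ≈ 0.26255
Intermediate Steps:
L(C) = 76 (L(C) = 4 - 3*(-24) = 4 + 72 = 76)
(L(73) + 13124)/(37482 + 12794) = (76 + 13124)/(37482 + 12794) = 13200/50276 = 13200*(1/50276) = 3300/12569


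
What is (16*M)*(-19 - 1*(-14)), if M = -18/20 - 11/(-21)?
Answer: 632/21 ≈ 30.095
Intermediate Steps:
M = -79/210 (M = -18*1/20 - 11*(-1/21) = -9/10 + 11/21 = -79/210 ≈ -0.37619)
(16*M)*(-19 - 1*(-14)) = (16*(-79/210))*(-19 - 1*(-14)) = -632*(-19 + 14)/105 = -632/105*(-5) = 632/21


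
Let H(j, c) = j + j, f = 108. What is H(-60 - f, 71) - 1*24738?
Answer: -25074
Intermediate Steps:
H(j, c) = 2*j
H(-60 - f, 71) - 1*24738 = 2*(-60 - 1*108) - 1*24738 = 2*(-60 - 108) - 24738 = 2*(-168) - 24738 = -336 - 24738 = -25074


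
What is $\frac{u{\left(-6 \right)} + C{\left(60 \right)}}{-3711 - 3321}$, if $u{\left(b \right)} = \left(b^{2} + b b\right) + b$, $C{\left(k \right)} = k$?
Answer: $- \frac{21}{1172} \approx -0.017918$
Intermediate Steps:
$u{\left(b \right)} = b + 2 b^{2}$ ($u{\left(b \right)} = \left(b^{2} + b^{2}\right) + b = 2 b^{2} + b = b + 2 b^{2}$)
$\frac{u{\left(-6 \right)} + C{\left(60 \right)}}{-3711 - 3321} = \frac{- 6 \left(1 + 2 \left(-6\right)\right) + 60}{-3711 - 3321} = \frac{- 6 \left(1 - 12\right) + 60}{-7032} = \left(\left(-6\right) \left(-11\right) + 60\right) \left(- \frac{1}{7032}\right) = \left(66 + 60\right) \left(- \frac{1}{7032}\right) = 126 \left(- \frac{1}{7032}\right) = - \frac{21}{1172}$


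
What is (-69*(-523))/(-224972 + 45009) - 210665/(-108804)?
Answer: 33985495447/19580694252 ≈ 1.7357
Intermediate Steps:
(-69*(-523))/(-224972 + 45009) - 210665/(-108804) = 36087/(-179963) - 210665*(-1/108804) = 36087*(-1/179963) + 210665/108804 = -36087/179963 + 210665/108804 = 33985495447/19580694252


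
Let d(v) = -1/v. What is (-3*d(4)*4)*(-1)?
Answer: -3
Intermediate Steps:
(-3*d(4)*4)*(-1) = (-(-3)/4*4)*(-1) = (-3*(-¼)*4)*(-1) = ((¾)*4)*(-1) = 3*(-1) = -3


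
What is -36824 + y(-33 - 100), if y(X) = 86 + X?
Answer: -36871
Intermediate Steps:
-36824 + y(-33 - 100) = -36824 + (86 + (-33 - 100)) = -36824 + (86 - 133) = -36824 - 47 = -36871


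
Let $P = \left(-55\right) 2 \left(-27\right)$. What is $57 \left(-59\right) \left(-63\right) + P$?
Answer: $214839$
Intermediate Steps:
$P = 2970$ ($P = \left(-110\right) \left(-27\right) = 2970$)
$57 \left(-59\right) \left(-63\right) + P = 57 \left(-59\right) \left(-63\right) + 2970 = \left(-3363\right) \left(-63\right) + 2970 = 211869 + 2970 = 214839$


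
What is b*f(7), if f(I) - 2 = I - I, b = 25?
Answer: 50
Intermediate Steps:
f(I) = 2 (f(I) = 2 + (I - I) = 2 + 0 = 2)
b*f(7) = 25*2 = 50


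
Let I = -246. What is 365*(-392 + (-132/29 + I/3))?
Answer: -5065470/29 ≈ -1.7467e+5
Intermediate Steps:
365*(-392 + (-132/29 + I/3)) = 365*(-392 + (-132/29 - 246/3)) = 365*(-392 + (-132*1/29 - 246*1/3)) = 365*(-392 + (-132/29 - 82)) = 365*(-392 - 2510/29) = 365*(-13878/29) = -5065470/29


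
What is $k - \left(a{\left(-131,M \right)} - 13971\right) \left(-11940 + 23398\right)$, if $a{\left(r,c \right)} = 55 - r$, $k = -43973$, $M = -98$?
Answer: $157904557$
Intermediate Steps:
$k - \left(a{\left(-131,M \right)} - 13971\right) \left(-11940 + 23398\right) = -43973 - \left(\left(55 - -131\right) - 13971\right) \left(-11940 + 23398\right) = -43973 - \left(\left(55 + 131\right) - 13971\right) 11458 = -43973 - \left(186 - 13971\right) 11458 = -43973 - \left(-13785\right) 11458 = -43973 - -157948530 = -43973 + 157948530 = 157904557$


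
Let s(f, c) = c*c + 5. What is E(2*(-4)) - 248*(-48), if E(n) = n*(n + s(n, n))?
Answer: 11416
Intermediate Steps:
s(f, c) = 5 + c**2 (s(f, c) = c**2 + 5 = 5 + c**2)
E(n) = n*(5 + n + n**2) (E(n) = n*(n + (5 + n**2)) = n*(5 + n + n**2))
E(2*(-4)) - 248*(-48) = (2*(-4))*(5 + 2*(-4) + (2*(-4))**2) - 248*(-48) = -8*(5 - 8 + (-8)**2) + 11904 = -8*(5 - 8 + 64) + 11904 = -8*61 + 11904 = -488 + 11904 = 11416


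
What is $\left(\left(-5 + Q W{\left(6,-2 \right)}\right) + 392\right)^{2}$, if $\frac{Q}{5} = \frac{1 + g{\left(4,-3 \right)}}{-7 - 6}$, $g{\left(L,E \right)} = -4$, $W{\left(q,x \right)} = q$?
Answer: $\frac{26224641}{169} \approx 1.5518 \cdot 10^{5}$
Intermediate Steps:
$Q = \frac{15}{13}$ ($Q = 5 \frac{1 - 4}{-7 - 6} = 5 \left(- \frac{3}{-7 - 6}\right) = 5 \left(- \frac{3}{-13}\right) = 5 \left(\left(-3\right) \left(- \frac{1}{13}\right)\right) = 5 \cdot \frac{3}{13} = \frac{15}{13} \approx 1.1538$)
$\left(\left(-5 + Q W{\left(6,-2 \right)}\right) + 392\right)^{2} = \left(\left(-5 + \frac{15}{13} \cdot 6\right) + 392\right)^{2} = \left(\left(-5 + \frac{90}{13}\right) + 392\right)^{2} = \left(\frac{25}{13} + 392\right)^{2} = \left(\frac{5121}{13}\right)^{2} = \frac{26224641}{169}$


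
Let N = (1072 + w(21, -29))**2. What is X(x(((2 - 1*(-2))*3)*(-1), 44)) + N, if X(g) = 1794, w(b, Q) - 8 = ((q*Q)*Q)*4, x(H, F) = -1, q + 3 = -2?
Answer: 247749394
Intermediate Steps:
q = -5 (q = -3 - 2 = -5)
w(b, Q) = 8 - 20*Q**2 (w(b, Q) = 8 + ((-5*Q)*Q)*4 = 8 - 5*Q**2*4 = 8 - 20*Q**2)
N = 247747600 (N = (1072 + (8 - 20*(-29)**2))**2 = (1072 + (8 - 20*841))**2 = (1072 + (8 - 16820))**2 = (1072 - 16812)**2 = (-15740)**2 = 247747600)
X(x(((2 - 1*(-2))*3)*(-1), 44)) + N = 1794 + 247747600 = 247749394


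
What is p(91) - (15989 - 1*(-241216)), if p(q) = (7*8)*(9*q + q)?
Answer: -206245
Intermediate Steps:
p(q) = 560*q (p(q) = 56*(10*q) = 560*q)
p(91) - (15989 - 1*(-241216)) = 560*91 - (15989 - 1*(-241216)) = 50960 - (15989 + 241216) = 50960 - 1*257205 = 50960 - 257205 = -206245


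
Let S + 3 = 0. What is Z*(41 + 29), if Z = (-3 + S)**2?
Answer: 2520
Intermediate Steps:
S = -3 (S = -3 + 0 = -3)
Z = 36 (Z = (-3 - 3)**2 = (-6)**2 = 36)
Z*(41 + 29) = 36*(41 + 29) = 36*70 = 2520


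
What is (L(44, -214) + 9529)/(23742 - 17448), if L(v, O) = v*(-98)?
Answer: 1739/2098 ≈ 0.82888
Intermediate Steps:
L(v, O) = -98*v
(L(44, -214) + 9529)/(23742 - 17448) = (-98*44 + 9529)/(23742 - 17448) = (-4312 + 9529)/6294 = 5217*(1/6294) = 1739/2098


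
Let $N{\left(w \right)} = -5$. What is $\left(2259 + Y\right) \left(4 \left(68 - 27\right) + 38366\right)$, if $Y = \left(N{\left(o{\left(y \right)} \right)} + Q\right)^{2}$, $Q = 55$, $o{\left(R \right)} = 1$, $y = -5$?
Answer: $183364270$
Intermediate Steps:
$Y = 2500$ ($Y = \left(-5 + 55\right)^{2} = 50^{2} = 2500$)
$\left(2259 + Y\right) \left(4 \left(68 - 27\right) + 38366\right) = \left(2259 + 2500\right) \left(4 \left(68 - 27\right) + 38366\right) = 4759 \left(4 \cdot 41 + 38366\right) = 4759 \left(164 + 38366\right) = 4759 \cdot 38530 = 183364270$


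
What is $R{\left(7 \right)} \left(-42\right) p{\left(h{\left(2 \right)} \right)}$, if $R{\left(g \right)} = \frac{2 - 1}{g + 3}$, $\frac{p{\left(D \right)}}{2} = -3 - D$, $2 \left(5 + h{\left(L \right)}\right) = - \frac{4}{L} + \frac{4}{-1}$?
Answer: $-42$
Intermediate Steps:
$h{\left(L \right)} = -7 - \frac{2}{L}$ ($h{\left(L \right)} = -5 + \frac{- \frac{4}{L} + \frac{4}{-1}}{2} = -5 + \frac{- \frac{4}{L} + 4 \left(-1\right)}{2} = -5 + \frac{- \frac{4}{L} - 4}{2} = -5 + \frac{-4 - \frac{4}{L}}{2} = -5 - \left(2 + \frac{2}{L}\right) = -7 - \frac{2}{L}$)
$p{\left(D \right)} = -6 - 2 D$ ($p{\left(D \right)} = 2 \left(-3 - D\right) = -6 - 2 D$)
$R{\left(g \right)} = \frac{1}{3 + g}$ ($R{\left(g \right)} = 1 \frac{1}{3 + g} = \frac{1}{3 + g}$)
$R{\left(7 \right)} \left(-42\right) p{\left(h{\left(2 \right)} \right)} = \frac{1}{3 + 7} \left(-42\right) \left(-6 - 2 \left(-7 - \frac{2}{2}\right)\right) = \frac{1}{10} \left(-42\right) \left(-6 - 2 \left(-7 - 1\right)\right) = - \frac{21 \left(-6 - -16\right)}{5} = - \frac{21 \left(-6 + 16\right)}{5} = \left(- \frac{21}{5}\right) 10 = -42$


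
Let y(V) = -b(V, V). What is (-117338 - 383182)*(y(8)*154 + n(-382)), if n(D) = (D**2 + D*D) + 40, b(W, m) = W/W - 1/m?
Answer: -146028336690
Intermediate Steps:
b(W, m) = 1 - 1/m
n(D) = 40 + 2*D**2 (n(D) = (D**2 + D**2) + 40 = 2*D**2 + 40 = 40 + 2*D**2)
y(V) = -(-1 + V)/V
(-117338 - 383182)*(y(8)*154 + n(-382)) = (-117338 - 383182)*(((1 - 1*8)/8)*154 + (40 + 2*(-382)**2)) = -500520*(((1 - 8)/8)*154 + (40 + 2*145924)) = -500520*(((1/8)*(-7))*154 + (40 + 291848)) = -500520*(-7/8*154 + 291888) = -500520*(-539/4 + 291888) = -500520*1167013/4 = -146028336690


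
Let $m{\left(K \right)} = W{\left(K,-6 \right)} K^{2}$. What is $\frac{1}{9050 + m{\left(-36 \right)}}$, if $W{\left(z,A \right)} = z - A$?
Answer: $- \frac{1}{29830} \approx -3.3523 \cdot 10^{-5}$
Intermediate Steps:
$m{\left(K \right)} = K^{2} \left(6 + K\right)$ ($m{\left(K \right)} = \left(K - -6\right) K^{2} = \left(K + 6\right) K^{2} = \left(6 + K\right) K^{2} = K^{2} \left(6 + K\right)$)
$\frac{1}{9050 + m{\left(-36 \right)}} = \frac{1}{9050 + \left(-36\right)^{2} \left(6 - 36\right)} = \frac{1}{9050 + 1296 \left(-30\right)} = \frac{1}{9050 - 38880} = \frac{1}{-29830} = - \frac{1}{29830}$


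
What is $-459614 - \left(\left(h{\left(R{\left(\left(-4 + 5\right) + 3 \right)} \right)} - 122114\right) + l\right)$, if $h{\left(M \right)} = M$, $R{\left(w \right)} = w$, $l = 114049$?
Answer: $-451553$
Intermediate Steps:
$-459614 - \left(\left(h{\left(R{\left(\left(-4 + 5\right) + 3 \right)} \right)} - 122114\right) + l\right) = -459614 - \left(\left(\left(\left(-4 + 5\right) + 3\right) - 122114\right) + 114049\right) = -459614 - \left(\left(\left(1 + 3\right) - 122114\right) + 114049\right) = -459614 - \left(\left(4 - 122114\right) + 114049\right) = -459614 - \left(-122110 + 114049\right) = -459614 - -8061 = -459614 + 8061 = -451553$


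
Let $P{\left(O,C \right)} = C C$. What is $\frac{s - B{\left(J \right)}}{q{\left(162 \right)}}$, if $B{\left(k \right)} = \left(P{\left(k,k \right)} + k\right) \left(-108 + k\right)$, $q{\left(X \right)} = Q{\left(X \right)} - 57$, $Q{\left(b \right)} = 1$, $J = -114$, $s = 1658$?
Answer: $- \frac{1430731}{28} \approx -51098.0$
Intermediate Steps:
$P{\left(O,C \right)} = C^{2}$
$q{\left(X \right)} = -56$ ($q{\left(X \right)} = 1 - 57 = -56$)
$B{\left(k \right)} = \left(-108 + k\right) \left(k + k^{2}\right)$ ($B{\left(k \right)} = \left(k^{2} + k\right) \left(-108 + k\right) = \left(k + k^{2}\right) \left(-108 + k\right) = \left(-108 + k\right) \left(k + k^{2}\right)$)
$\frac{s - B{\left(J \right)}}{q{\left(162 \right)}} = \frac{1658 - - 114 \left(-108 + \left(-114\right)^{2} - -12198\right)}{-56} = \left(1658 - - 114 \left(-108 + 12996 + 12198\right)\right) \left(- \frac{1}{56}\right) = \left(1658 - \left(-114\right) 25086\right) \left(- \frac{1}{56}\right) = \left(1658 - -2859804\right) \left(- \frac{1}{56}\right) = \left(1658 + 2859804\right) \left(- \frac{1}{56}\right) = 2861462 \left(- \frac{1}{56}\right) = - \frac{1430731}{28}$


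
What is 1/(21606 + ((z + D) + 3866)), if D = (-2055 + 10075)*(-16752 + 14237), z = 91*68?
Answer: -1/20138640 ≈ -4.9656e-8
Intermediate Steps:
z = 6188
D = -20170300 (D = 8020*(-2515) = -20170300)
1/(21606 + ((z + D) + 3866)) = 1/(21606 + ((6188 - 20170300) + 3866)) = 1/(21606 + (-20164112 + 3866)) = 1/(21606 - 20160246) = 1/(-20138640) = -1/20138640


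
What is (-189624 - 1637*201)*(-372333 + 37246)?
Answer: 173796558507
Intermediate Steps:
(-189624 - 1637*201)*(-372333 + 37246) = (-189624 - 329037)*(-335087) = -518661*(-335087) = 173796558507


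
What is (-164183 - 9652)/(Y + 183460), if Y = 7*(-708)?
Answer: -173835/178504 ≈ -0.97384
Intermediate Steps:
Y = -4956
(-164183 - 9652)/(Y + 183460) = (-164183 - 9652)/(-4956 + 183460) = -173835/178504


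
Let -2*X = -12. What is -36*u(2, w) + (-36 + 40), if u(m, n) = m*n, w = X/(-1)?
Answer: 436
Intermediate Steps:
X = 6 (X = -1/2*(-12) = 6)
w = -6 (w = 6/(-1) = 6*(-1) = -6)
-36*u(2, w) + (-36 + 40) = -72*(-6) + (-36 + 40) = -36*(-12) + 4 = 432 + 4 = 436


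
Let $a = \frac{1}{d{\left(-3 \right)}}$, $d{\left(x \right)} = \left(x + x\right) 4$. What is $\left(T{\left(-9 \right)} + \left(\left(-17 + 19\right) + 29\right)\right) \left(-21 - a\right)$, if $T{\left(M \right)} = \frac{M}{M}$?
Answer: $- \frac{2012}{3} \approx -670.67$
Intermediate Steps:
$d{\left(x \right)} = 8 x$ ($d{\left(x \right)} = 2 x 4 = 8 x$)
$a = - \frac{1}{24}$ ($a = \frac{1}{8 \left(-3\right)} = \frac{1}{-24} = - \frac{1}{24} \approx -0.041667$)
$T{\left(M \right)} = 1$
$\left(T{\left(-9 \right)} + \left(\left(-17 + 19\right) + 29\right)\right) \left(-21 - a\right) = \left(1 + \left(\left(-17 + 19\right) + 29\right)\right) \left(-21 - - \frac{1}{24}\right) = \left(1 + \left(2 + 29\right)\right) \left(-21 + \frac{1}{24}\right) = \left(1 + 31\right) \left(- \frac{503}{24}\right) = 32 \left(- \frac{503}{24}\right) = - \frac{2012}{3}$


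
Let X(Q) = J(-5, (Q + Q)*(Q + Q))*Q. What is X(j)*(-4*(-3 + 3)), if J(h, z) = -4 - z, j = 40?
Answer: 0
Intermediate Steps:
X(Q) = Q*(-4 - 4*Q**2) (X(Q) = (-4 - (Q + Q)*(Q + Q))*Q = (-4 - 2*Q*2*Q)*Q = (-4 - 4*Q**2)*Q = Q*(-4 - 4*Q**2))
X(j)*(-4*(-3 + 3)) = (-4*40*(1 + 40**2))*(-4*(-3 + 3)) = (-4*40*(1 + 1600))*(-4*0) = -4*40*1601*0 = -256160*0 = 0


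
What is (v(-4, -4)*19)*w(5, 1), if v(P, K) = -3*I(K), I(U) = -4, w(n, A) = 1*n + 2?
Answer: 1596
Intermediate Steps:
w(n, A) = 2 + n (w(n, A) = n + 2 = 2 + n)
v(P, K) = 12 (v(P, K) = -3*(-4) = 12)
(v(-4, -4)*19)*w(5, 1) = (12*19)*(2 + 5) = 228*7 = 1596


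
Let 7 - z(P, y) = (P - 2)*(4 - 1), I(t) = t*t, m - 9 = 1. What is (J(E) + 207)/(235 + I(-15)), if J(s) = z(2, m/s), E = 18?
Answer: 107/230 ≈ 0.46522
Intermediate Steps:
m = 10 (m = 9 + 1 = 10)
I(t) = t²
z(P, y) = 13 - 3*P (z(P, y) = 7 - (P - 2)*(4 - 1) = 7 - (-2 + P)*3 = 7 - (-6 + 3*P) = 7 + (6 - 3*P) = 13 - 3*P)
J(s) = 7 (J(s) = 13 - 3*2 = 13 - 6 = 7)
(J(E) + 207)/(235 + I(-15)) = (7 + 207)/(235 + (-15)²) = 214/(235 + 225) = 214/460 = 214*(1/460) = 107/230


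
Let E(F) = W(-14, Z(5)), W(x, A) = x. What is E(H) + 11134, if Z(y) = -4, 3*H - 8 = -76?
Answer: 11120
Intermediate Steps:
H = -68/3 (H = 8/3 + (1/3)*(-76) = 8/3 - 76/3 = -68/3 ≈ -22.667)
E(F) = -14
E(H) + 11134 = -14 + 11134 = 11120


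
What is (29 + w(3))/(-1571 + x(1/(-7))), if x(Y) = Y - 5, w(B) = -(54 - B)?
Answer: 14/1003 ≈ 0.013958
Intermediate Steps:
w(B) = -54 + B
x(Y) = -5 + Y
(29 + w(3))/(-1571 + x(1/(-7))) = (29 + (-54 + 3))/(-1571 + (-5 + 1/(-7))) = (29 - 51)/(-1571 + (-5 - ⅐)) = -22/(-1571 - 36/7) = -22/(-11033/7) = -22*(-7/11033) = 14/1003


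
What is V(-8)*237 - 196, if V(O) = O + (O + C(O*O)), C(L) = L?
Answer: 11180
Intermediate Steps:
V(O) = O² + 2*O (V(O) = O + (O + O*O) = O + (O + O²) = O² + 2*O)
V(-8)*237 - 196 = -8*(2 - 8)*237 - 196 = -8*(-6)*237 - 196 = 48*237 - 196 = 11376 - 196 = 11180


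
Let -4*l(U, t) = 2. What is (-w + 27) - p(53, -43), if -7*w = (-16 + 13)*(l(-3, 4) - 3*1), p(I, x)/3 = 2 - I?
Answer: 363/2 ≈ 181.50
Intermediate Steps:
l(U, t) = -½ (l(U, t) = -¼*2 = -½)
p(I, x) = 6 - 3*I (p(I, x) = 3*(2 - I) = 6 - 3*I)
w = -3/2 (w = -(-16 + 13)*(-½ - 3*1)/7 = -(-3)*(-½ - 3)/7 = -(-3)*(-7)/(7*2) = -⅐*21/2 = -3/2 ≈ -1.5000)
(-w + 27) - p(53, -43) = (-1*(-3/2) + 27) - (6 - 3*53) = (3/2 + 27) - (6 - 159) = 57/2 - 1*(-153) = 57/2 + 153 = 363/2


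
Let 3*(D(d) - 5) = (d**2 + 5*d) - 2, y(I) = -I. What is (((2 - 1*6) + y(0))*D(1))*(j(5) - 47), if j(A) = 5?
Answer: 1064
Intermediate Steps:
D(d) = 13/3 + d**2/3 + 5*d/3 (D(d) = 5 + ((d**2 + 5*d) - 2)/3 = 5 + (-2 + d**2 + 5*d)/3 = 5 + (-2/3 + d**2/3 + 5*d/3) = 13/3 + d**2/3 + 5*d/3)
(((2 - 1*6) + y(0))*D(1))*(j(5) - 47) = (((2 - 1*6) - 1*0)*(13/3 + (1/3)*1**2 + (5/3)*1))*(5 - 47) = (((2 - 6) + 0)*(13/3 + (1/3)*1 + 5/3))*(-42) = ((-4 + 0)*(13/3 + 1/3 + 5/3))*(-42) = -4*19/3*(-42) = -76/3*(-42) = 1064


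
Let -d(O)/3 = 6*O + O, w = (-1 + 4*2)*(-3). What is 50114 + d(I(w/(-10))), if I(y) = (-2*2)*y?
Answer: 251452/5 ≈ 50290.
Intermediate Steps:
w = -21 (w = (-1 + 8)*(-3) = 7*(-3) = -21)
I(y) = -4*y
d(O) = -21*O (d(O) = -3*(6*O + O) = -21*O)
50114 + d(I(w/(-10))) = 50114 - (-84)*(-21/(-10)) = 50114 - (-84)*(-21*(-⅒)) = 50114 - (-84)*21/10 = 50114 - 21*(-42/5) = 50114 + 882/5 = 251452/5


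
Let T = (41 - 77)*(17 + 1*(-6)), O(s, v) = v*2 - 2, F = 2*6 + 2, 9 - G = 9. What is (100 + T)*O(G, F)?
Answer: -7696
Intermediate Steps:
G = 0 (G = 9 - 1*9 = 9 - 9 = 0)
F = 14 (F = 12 + 2 = 14)
O(s, v) = -2 + 2*v (O(s, v) = 2*v - 2 = -2 + 2*v)
T = -396 (T = -36*(17 - 6) = -36*11 = -396)
(100 + T)*O(G, F) = (100 - 396)*(-2 + 2*14) = -296*(-2 + 28) = -296*26 = -7696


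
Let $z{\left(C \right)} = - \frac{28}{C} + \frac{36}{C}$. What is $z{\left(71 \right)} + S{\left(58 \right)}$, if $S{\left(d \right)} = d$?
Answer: $\frac{4126}{71} \approx 58.113$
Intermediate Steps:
$z{\left(C \right)} = \frac{8}{C}$
$z{\left(71 \right)} + S{\left(58 \right)} = \frac{8}{71} + 58 = \frac{4126}{71}$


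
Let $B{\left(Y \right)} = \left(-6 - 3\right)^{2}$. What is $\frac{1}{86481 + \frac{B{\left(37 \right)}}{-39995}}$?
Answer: $\frac{39995}{3458807514} \approx 1.1563 \cdot 10^{-5}$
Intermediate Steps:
$B{\left(Y \right)} = 81$ ($B{\left(Y \right)} = \left(-9\right)^{2} = 81$)
$\frac{1}{86481 + \frac{B{\left(37 \right)}}{-39995}} = \frac{1}{86481 + \frac{81}{-39995}} = \frac{1}{86481 + 81 \left(- \frac{1}{39995}\right)} = \frac{1}{86481 - \frac{81}{39995}} = \frac{1}{\frac{3458807514}{39995}} = \frac{39995}{3458807514}$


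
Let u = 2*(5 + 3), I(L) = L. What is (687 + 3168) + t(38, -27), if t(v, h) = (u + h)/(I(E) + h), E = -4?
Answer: 119516/31 ≈ 3855.4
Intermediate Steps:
u = 16 (u = 2*8 = 16)
t(v, h) = (16 + h)/(-4 + h)
(687 + 3168) + t(38, -27) = (687 + 3168) + (16 - 27)/(-4 - 27) = 3855 - 11/(-31) = 3855 - 1/31*(-11) = 3855 + 11/31 = 119516/31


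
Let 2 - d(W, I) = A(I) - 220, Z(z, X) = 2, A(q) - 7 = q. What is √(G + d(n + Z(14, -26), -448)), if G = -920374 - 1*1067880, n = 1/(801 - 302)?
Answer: I*√1987591 ≈ 1409.8*I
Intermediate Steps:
A(q) = 7 + q
n = 1/499 ≈ 0.0020040
G = -1988254 (G = -920374 - 1067880 = -1988254)
d(W, I) = 215 - I (d(W, I) = 2 - ((7 + I) - 220) = 2 - (-213 + I) = 2 + (213 - I) = 215 - I)
√(G + d(n + Z(14, -26), -448)) = √(-1988254 + (215 - 1*(-448))) = √(-1988254 + (215 + 448)) = √(-1988254 + 663) = √(-1987591) = I*√1987591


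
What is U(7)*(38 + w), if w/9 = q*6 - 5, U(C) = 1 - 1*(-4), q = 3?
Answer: 775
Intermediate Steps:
U(C) = 5 (U(C) = 1 + 4 = 5)
w = 117 (w = 9*(3*6 - 5) = 9*(18 - 5) = 9*13 = 117)
U(7)*(38 + w) = 5*(38 + 117) = 5*155 = 775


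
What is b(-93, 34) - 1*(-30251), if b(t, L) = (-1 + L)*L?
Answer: 31373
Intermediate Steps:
b(t, L) = L*(-1 + L)
b(-93, 34) - 1*(-30251) = 34*(-1 + 34) - 1*(-30251) = 34*33 + 30251 = 1122 + 30251 = 31373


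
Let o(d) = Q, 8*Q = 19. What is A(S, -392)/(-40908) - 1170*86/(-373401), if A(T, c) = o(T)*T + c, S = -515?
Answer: 199756709/646564576 ≈ 0.30895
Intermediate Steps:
Q = 19/8 (Q = (⅛)*19 = 19/8 ≈ 2.3750)
o(d) = 19/8
A(T, c) = c + 19*T/8 (A(T, c) = 19*T/8 + c = c + 19*T/8)
A(S, -392)/(-40908) - 1170*86/(-373401) = (-392 + (19/8)*(-515))/(-40908) - 1170*86/(-373401) = (-392 - 9785/8)*(-1/40908) - 100620*(-1/373401) = -12921/8*(-1/40908) + 11180/41489 = 4307/109088 + 11180/41489 = 199756709/646564576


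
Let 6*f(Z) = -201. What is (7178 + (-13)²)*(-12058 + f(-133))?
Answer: -177672501/2 ≈ -8.8836e+7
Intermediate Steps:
f(Z) = -67/2 (f(Z) = (⅙)*(-201) = -67/2)
(7178 + (-13)²)*(-12058 + f(-133)) = (7178 + (-13)²)*(-12058 - 67/2) = (7178 + 169)*(-24183/2) = 7347*(-24183/2) = -177672501/2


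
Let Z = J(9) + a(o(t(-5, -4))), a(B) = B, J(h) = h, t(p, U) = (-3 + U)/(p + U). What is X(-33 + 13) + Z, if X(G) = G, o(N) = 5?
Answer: -6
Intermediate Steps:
t(p, U) = (-3 + U)/(U + p)
Z = 14 (Z = 9 + 5 = 14)
X(-33 + 13) + Z = (-33 + 13) + 14 = -20 + 14 = -6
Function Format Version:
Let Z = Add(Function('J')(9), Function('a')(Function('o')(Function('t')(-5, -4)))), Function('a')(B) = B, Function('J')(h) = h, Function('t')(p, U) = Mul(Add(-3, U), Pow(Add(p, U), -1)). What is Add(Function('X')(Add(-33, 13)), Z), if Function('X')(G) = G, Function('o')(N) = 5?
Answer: -6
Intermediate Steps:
Function('t')(p, U) = Mul(Pow(Add(U, p), -1), Add(-3, U)) (Function('t')(p, U) = Mul(Add(-3, U), Pow(Add(U, p), -1)) = Mul(Pow(Add(U, p), -1), Add(-3, U)))
Z = 14 (Z = Add(9, 5) = 14)
Add(Function('X')(Add(-33, 13)), Z) = Add(Add(-33, 13), 14) = Add(-20, 14) = -6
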